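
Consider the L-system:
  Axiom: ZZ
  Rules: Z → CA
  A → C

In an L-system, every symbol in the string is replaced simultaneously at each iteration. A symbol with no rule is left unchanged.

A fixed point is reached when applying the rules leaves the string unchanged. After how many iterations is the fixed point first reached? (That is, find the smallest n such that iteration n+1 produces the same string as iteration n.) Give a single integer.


Answer: 2

Derivation:
Step 0: ZZ
Step 1: CACA
Step 2: CCCC
Step 3: CCCC  (unchanged — fixed point at step 2)


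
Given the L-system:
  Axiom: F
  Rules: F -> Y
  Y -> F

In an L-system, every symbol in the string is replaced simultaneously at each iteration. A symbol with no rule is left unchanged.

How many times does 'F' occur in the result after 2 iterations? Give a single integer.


Step 0: F  (1 'F')
Step 1: Y  (0 'F')
Step 2: F  (1 'F')

Answer: 1


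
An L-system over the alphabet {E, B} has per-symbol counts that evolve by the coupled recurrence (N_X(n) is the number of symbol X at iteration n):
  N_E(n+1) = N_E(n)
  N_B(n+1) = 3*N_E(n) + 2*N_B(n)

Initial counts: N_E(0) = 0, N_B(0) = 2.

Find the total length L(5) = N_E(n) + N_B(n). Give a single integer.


Step 0: N_E=0, N_B=2, L=2
Step 1: N_E=0, N_B=4, L=4
Step 2: N_E=0, N_B=8, L=8
Step 3: N_E=0, N_B=16, L=16
Step 4: N_E=0, N_B=32, L=32
Step 5: N_E=0, N_B=64, L=64

Answer: 64


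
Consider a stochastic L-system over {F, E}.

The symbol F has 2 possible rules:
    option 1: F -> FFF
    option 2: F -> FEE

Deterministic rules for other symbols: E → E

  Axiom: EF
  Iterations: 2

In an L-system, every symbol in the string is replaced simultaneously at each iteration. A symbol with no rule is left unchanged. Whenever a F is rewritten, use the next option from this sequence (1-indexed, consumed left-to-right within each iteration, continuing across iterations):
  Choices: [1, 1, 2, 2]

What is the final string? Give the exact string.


Answer: EFFFFEEFEE

Derivation:
Step 0: EF
Step 1: EFFF  (used choices [1])
Step 2: EFFFFEEFEE  (used choices [1, 2, 2])


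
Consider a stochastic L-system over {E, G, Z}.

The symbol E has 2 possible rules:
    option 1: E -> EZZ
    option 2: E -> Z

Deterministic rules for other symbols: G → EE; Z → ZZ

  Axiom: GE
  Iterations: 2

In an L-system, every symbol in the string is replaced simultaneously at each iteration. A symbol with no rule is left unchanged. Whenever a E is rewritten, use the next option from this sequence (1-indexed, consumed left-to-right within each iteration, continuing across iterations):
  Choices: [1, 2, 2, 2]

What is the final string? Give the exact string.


Answer: ZZZZZZZ

Derivation:
Step 0: GE
Step 1: EEEZZ  (used choices [1])
Step 2: ZZZZZZZ  (used choices [2, 2, 2])


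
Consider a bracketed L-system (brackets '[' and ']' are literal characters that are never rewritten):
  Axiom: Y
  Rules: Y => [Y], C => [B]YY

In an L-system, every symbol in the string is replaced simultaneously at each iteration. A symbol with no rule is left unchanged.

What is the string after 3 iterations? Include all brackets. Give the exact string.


Answer: [[[Y]]]

Derivation:
Step 0: Y
Step 1: [Y]
Step 2: [[Y]]
Step 3: [[[Y]]]


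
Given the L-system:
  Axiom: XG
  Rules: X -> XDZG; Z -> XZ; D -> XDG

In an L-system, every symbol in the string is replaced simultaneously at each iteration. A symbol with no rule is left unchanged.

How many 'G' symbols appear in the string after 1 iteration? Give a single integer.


Answer: 2

Derivation:
Step 0: XG  (1 'G')
Step 1: XDZGG  (2 'G')


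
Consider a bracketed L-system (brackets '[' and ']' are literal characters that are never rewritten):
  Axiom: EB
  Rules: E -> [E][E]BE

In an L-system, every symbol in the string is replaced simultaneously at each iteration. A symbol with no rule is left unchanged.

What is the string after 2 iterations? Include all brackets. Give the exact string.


Step 0: EB
Step 1: [E][E]BEB
Step 2: [[E][E]BE][[E][E]BE]B[E][E]BEB

Answer: [[E][E]BE][[E][E]BE]B[E][E]BEB


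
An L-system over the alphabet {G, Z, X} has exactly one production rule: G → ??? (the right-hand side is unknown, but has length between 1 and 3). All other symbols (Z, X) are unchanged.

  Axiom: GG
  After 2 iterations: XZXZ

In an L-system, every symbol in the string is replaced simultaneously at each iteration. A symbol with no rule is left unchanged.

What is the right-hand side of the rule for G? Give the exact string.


Trying G → XZ:
  Step 0: GG
  Step 1: XZXZ
  Step 2: XZXZ
Matches the given result.

Answer: XZ


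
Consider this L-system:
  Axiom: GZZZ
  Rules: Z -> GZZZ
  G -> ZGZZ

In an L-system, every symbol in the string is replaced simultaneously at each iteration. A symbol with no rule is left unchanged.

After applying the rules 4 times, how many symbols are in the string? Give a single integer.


Answer: 1024

Derivation:
Step 0: length = 4
Step 1: length = 16
Step 2: length = 64
Step 3: length = 256
Step 4: length = 1024


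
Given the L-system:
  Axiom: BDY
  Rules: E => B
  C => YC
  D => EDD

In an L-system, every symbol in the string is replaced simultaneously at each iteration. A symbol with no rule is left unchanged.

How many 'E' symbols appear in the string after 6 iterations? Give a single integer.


Answer: 32

Derivation:
Step 0: BDY  (0 'E')
Step 1: BEDDY  (1 'E')
Step 2: BBEDDEDDY  (2 'E')
Step 3: BBBEDDEDDBEDDEDDY  (4 'E')
Step 4: BBBBEDDEDDBEDDEDDBBEDDEDDBEDDEDDY  (8 'E')
Step 5: BBBBBEDDEDDBEDDEDDBBEDDEDDBEDDEDDBBBEDDEDDBEDDEDDBBEDDEDDBEDDEDDY  (16 'E')
Step 6: BBBBBBEDDEDDBEDDEDDBBEDDEDDBEDDEDDBBBEDDEDDBEDDEDDBBEDDEDDBEDDEDDBBBBEDDEDDBEDDEDDBBEDDEDDBEDDEDDBBBEDDEDDBEDDEDDBBEDDEDDBEDDEDDY  (32 'E')


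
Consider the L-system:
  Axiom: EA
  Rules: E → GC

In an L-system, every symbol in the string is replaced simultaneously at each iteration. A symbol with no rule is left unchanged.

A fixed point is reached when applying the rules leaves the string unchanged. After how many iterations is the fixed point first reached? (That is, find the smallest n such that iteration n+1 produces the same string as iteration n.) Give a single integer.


Step 0: EA
Step 1: GCA
Step 2: GCA  (unchanged — fixed point at step 1)

Answer: 1


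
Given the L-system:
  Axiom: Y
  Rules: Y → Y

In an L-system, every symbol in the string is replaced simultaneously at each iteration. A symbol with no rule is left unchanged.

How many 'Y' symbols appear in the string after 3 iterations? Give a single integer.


Answer: 1

Derivation:
Step 0: Y  (1 'Y')
Step 1: Y  (1 'Y')
Step 2: Y  (1 'Y')
Step 3: Y  (1 'Y')


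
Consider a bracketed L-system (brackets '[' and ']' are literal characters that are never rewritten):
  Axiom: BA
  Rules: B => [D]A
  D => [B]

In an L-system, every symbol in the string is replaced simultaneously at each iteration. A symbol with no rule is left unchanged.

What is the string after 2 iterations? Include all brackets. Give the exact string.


Step 0: BA
Step 1: [D]AA
Step 2: [[B]]AA

Answer: [[B]]AA


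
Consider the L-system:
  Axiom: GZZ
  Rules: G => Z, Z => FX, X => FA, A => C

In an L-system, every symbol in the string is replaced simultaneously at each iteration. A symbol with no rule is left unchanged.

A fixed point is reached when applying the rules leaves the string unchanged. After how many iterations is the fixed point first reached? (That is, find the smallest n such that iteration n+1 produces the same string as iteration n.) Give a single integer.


Answer: 4

Derivation:
Step 0: GZZ
Step 1: ZFXFX
Step 2: FXFFAFFA
Step 3: FFAFFCFFC
Step 4: FFCFFCFFC
Step 5: FFCFFCFFC  (unchanged — fixed point at step 4)


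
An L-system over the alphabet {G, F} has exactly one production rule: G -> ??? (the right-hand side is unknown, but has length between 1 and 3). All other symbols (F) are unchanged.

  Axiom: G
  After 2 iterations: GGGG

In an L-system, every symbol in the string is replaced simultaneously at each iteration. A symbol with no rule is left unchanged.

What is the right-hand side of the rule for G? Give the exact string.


Trying G -> GG:
  Step 0: G
  Step 1: GG
  Step 2: GGGG
Matches the given result.

Answer: GG


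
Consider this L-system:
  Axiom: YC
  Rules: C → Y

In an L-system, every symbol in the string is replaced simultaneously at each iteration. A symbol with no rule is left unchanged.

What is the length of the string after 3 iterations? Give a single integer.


Answer: 2

Derivation:
Step 0: length = 2
Step 1: length = 2
Step 2: length = 2
Step 3: length = 2


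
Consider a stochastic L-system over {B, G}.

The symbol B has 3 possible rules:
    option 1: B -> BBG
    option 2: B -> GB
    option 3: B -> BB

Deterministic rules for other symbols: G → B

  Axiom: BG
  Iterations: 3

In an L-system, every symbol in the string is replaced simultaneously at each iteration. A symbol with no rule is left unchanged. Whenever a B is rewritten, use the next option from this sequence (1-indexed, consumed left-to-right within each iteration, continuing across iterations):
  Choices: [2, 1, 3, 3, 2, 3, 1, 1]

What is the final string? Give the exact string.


Answer: BBGBBBBBBGBBG

Derivation:
Step 0: BG
Step 1: GBB  (used choices [2])
Step 2: BBBGBB  (used choices [1, 3])
Step 3: BBGBBBBBBGBBG  (used choices [3, 2, 3, 1, 1])


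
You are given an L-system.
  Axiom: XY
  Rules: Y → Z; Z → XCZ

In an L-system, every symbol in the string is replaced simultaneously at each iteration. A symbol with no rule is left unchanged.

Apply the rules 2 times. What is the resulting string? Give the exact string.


Answer: XXCZ

Derivation:
Step 0: XY
Step 1: XZ
Step 2: XXCZ


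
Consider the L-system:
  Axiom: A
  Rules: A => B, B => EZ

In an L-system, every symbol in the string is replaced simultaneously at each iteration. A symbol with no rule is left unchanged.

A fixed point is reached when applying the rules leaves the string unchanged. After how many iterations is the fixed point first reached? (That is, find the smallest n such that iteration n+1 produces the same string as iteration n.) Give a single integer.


Answer: 2

Derivation:
Step 0: A
Step 1: B
Step 2: EZ
Step 3: EZ  (unchanged — fixed point at step 2)


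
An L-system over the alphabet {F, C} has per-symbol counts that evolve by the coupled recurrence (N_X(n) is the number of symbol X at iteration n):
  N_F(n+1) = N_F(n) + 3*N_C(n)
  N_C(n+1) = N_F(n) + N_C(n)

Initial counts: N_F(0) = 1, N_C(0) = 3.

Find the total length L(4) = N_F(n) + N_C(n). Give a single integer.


Answer: 272

Derivation:
Step 0: N_F=1, N_C=3, L=4
Step 1: N_F=10, N_C=4, L=14
Step 2: N_F=22, N_C=14, L=36
Step 3: N_F=64, N_C=36, L=100
Step 4: N_F=172, N_C=100, L=272


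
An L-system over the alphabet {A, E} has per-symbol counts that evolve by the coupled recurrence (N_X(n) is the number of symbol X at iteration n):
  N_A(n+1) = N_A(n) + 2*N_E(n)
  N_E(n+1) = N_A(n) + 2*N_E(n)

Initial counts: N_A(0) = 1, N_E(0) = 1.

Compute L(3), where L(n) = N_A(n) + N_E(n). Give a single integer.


Answer: 54

Derivation:
Step 0: N_A=1, N_E=1, L=2
Step 1: N_A=3, N_E=3, L=6
Step 2: N_A=9, N_E=9, L=18
Step 3: N_A=27, N_E=27, L=54


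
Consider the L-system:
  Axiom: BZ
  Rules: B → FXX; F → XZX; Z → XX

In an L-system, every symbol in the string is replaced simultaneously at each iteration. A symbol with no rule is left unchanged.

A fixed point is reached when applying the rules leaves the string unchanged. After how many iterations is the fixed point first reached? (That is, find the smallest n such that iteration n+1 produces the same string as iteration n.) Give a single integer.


Step 0: BZ
Step 1: FXXXX
Step 2: XZXXXXX
Step 3: XXXXXXXX
Step 4: XXXXXXXX  (unchanged — fixed point at step 3)

Answer: 3


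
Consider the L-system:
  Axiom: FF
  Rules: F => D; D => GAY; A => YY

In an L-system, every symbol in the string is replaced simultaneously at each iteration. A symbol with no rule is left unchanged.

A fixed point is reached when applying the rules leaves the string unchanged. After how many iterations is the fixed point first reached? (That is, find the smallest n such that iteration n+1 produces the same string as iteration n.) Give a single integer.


Step 0: FF
Step 1: DD
Step 2: GAYGAY
Step 3: GYYYGYYY
Step 4: GYYYGYYY  (unchanged — fixed point at step 3)

Answer: 3


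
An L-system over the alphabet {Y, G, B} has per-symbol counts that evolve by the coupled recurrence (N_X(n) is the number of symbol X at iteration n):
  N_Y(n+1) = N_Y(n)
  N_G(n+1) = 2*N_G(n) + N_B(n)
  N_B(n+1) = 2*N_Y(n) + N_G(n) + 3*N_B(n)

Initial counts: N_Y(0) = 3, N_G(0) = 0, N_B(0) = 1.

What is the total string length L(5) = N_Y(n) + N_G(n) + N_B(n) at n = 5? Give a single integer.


Step 0: N_Y=3, N_G=0, N_B=1, L=4
Step 1: N_Y=3, N_G=1, N_B=9, L=13
Step 2: N_Y=3, N_G=11, N_B=34, L=48
Step 3: N_Y=3, N_G=56, N_B=119, L=178
Step 4: N_Y=3, N_G=231, N_B=419, L=653
Step 5: N_Y=3, N_G=881, N_B=1494, L=2378

Answer: 2378


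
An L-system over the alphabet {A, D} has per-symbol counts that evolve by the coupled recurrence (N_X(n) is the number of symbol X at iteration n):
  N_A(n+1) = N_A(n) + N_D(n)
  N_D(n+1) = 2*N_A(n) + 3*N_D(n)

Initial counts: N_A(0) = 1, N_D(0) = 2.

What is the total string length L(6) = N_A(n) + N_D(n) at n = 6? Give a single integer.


Answer: 7953

Derivation:
Step 0: N_A=1, N_D=2, L=3
Step 1: N_A=3, N_D=8, L=11
Step 2: N_A=11, N_D=30, L=41
Step 3: N_A=41, N_D=112, L=153
Step 4: N_A=153, N_D=418, L=571
Step 5: N_A=571, N_D=1560, L=2131
Step 6: N_A=2131, N_D=5822, L=7953


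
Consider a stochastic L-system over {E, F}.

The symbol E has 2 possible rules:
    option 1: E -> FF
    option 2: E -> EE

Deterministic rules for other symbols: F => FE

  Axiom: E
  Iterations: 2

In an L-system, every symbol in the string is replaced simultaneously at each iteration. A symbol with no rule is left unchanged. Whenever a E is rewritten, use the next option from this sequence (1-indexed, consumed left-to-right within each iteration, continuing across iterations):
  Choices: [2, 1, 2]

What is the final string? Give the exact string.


Answer: FFEE

Derivation:
Step 0: E
Step 1: EE  (used choices [2])
Step 2: FFEE  (used choices [1, 2])


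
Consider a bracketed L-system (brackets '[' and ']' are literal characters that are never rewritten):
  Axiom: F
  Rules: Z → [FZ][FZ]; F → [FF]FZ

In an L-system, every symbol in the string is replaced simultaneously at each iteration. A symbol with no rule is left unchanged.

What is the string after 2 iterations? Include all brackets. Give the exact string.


Step 0: F
Step 1: [FF]FZ
Step 2: [[FF]FZ[FF]FZ][FF]FZ[FZ][FZ]

Answer: [[FF]FZ[FF]FZ][FF]FZ[FZ][FZ]


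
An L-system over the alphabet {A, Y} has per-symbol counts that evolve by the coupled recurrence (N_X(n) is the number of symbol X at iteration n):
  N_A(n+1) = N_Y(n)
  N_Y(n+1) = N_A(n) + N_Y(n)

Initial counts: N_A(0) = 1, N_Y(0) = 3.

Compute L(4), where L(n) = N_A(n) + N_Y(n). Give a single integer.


Step 0: N_A=1, N_Y=3, L=4
Step 1: N_A=3, N_Y=4, L=7
Step 2: N_A=4, N_Y=7, L=11
Step 3: N_A=7, N_Y=11, L=18
Step 4: N_A=11, N_Y=18, L=29

Answer: 29


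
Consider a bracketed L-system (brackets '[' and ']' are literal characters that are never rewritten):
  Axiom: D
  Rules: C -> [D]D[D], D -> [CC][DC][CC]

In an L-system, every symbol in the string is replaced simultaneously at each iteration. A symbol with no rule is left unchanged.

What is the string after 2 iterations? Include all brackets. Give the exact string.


Answer: [[D]D[D][D]D[D]][[CC][DC][CC][D]D[D]][[D]D[D][D]D[D]]

Derivation:
Step 0: D
Step 1: [CC][DC][CC]
Step 2: [[D]D[D][D]D[D]][[CC][DC][CC][D]D[D]][[D]D[D][D]D[D]]


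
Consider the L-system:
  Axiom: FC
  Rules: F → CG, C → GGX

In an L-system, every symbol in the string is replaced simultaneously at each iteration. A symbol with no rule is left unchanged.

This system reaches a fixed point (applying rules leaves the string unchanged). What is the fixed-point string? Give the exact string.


Answer: GGXGGGX

Derivation:
Step 0: FC
Step 1: CGGGX
Step 2: GGXGGGX
Step 3: GGXGGGX  (unchanged — fixed point at step 2)


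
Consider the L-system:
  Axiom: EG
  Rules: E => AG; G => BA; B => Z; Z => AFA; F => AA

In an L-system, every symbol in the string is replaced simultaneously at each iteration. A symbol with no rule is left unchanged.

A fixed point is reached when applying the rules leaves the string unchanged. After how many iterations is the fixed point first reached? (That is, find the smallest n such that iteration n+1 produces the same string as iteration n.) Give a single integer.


Answer: 5

Derivation:
Step 0: EG
Step 1: AGBA
Step 2: ABAZA
Step 3: AZAAFAA
Step 4: AAFAAAAAAA
Step 5: AAAAAAAAAAA
Step 6: AAAAAAAAAAA  (unchanged — fixed point at step 5)


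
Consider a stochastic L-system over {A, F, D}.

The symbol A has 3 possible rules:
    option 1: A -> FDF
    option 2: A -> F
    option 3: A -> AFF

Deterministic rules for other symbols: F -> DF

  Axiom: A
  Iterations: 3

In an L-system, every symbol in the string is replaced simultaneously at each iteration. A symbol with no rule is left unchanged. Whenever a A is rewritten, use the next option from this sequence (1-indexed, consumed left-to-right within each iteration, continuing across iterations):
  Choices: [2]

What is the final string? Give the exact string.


Answer: DDF

Derivation:
Step 0: A
Step 1: F  (used choices [2])
Step 2: DF  (used choices [])
Step 3: DDF  (used choices [])


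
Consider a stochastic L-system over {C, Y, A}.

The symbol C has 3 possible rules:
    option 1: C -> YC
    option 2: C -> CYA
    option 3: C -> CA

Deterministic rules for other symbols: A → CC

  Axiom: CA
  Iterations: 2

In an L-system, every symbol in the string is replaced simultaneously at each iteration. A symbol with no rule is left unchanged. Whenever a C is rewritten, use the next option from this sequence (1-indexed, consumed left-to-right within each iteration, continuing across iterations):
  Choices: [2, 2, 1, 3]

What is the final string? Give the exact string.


Step 0: CA
Step 1: CYACC  (used choices [2])
Step 2: CYAYCCYCCA  (used choices [2, 1, 3])

Answer: CYAYCCYCCA


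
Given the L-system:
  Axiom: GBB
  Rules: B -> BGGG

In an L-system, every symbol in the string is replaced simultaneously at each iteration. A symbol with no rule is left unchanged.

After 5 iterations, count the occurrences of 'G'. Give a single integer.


Step 0: GBB  (1 'G')
Step 1: GBGGGBGGG  (7 'G')
Step 2: GBGGGGGGBGGGGGG  (13 'G')
Step 3: GBGGGGGGGGGBGGGGGGGGG  (19 'G')
Step 4: GBGGGGGGGGGGGGBGGGGGGGGGGGG  (25 'G')
Step 5: GBGGGGGGGGGGGGGGGBGGGGGGGGGGGGGGG  (31 'G')

Answer: 31


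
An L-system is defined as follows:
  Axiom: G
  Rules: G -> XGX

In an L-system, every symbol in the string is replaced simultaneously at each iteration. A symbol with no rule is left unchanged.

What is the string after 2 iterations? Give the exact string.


Step 0: G
Step 1: XGX
Step 2: XXGXX

Answer: XXGXX


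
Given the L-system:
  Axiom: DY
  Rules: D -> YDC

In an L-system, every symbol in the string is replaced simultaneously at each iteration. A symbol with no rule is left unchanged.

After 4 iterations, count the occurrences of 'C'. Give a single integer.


Answer: 4

Derivation:
Step 0: DY  (0 'C')
Step 1: YDCY  (1 'C')
Step 2: YYDCCY  (2 'C')
Step 3: YYYDCCCY  (3 'C')
Step 4: YYYYDCCCCY  (4 'C')


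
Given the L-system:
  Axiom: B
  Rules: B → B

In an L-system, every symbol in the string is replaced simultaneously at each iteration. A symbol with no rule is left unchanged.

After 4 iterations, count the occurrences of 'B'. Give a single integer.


Answer: 1

Derivation:
Step 0: B  (1 'B')
Step 1: B  (1 'B')
Step 2: B  (1 'B')
Step 3: B  (1 'B')
Step 4: B  (1 'B')


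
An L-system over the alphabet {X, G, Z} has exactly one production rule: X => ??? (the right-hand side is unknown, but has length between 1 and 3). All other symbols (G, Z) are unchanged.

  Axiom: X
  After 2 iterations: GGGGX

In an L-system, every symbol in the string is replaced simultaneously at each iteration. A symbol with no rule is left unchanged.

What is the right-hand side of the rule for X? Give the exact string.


Answer: GGX

Derivation:
Trying X => GGX:
  Step 0: X
  Step 1: GGX
  Step 2: GGGGX
Matches the given result.


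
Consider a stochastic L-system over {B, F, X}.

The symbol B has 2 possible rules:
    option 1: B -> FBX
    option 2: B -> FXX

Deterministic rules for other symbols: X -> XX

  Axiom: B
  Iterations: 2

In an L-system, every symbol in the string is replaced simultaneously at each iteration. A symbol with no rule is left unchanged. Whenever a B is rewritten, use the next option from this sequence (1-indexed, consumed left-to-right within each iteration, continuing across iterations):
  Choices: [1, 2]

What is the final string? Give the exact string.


Answer: FFXXXX

Derivation:
Step 0: B
Step 1: FBX  (used choices [1])
Step 2: FFXXXX  (used choices [2])


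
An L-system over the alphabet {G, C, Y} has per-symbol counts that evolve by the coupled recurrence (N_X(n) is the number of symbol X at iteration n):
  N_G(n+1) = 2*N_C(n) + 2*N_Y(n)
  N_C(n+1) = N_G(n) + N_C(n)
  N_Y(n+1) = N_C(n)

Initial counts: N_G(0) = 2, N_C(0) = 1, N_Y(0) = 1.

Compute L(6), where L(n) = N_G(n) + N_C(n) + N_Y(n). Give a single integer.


Answer: 486

Derivation:
Step 0: N_G=2, N_C=1, N_Y=1, L=4
Step 1: N_G=4, N_C=3, N_Y=1, L=8
Step 2: N_G=8, N_C=7, N_Y=3, L=18
Step 3: N_G=20, N_C=15, N_Y=7, L=42
Step 4: N_G=44, N_C=35, N_Y=15, L=94
Step 5: N_G=100, N_C=79, N_Y=35, L=214
Step 6: N_G=228, N_C=179, N_Y=79, L=486


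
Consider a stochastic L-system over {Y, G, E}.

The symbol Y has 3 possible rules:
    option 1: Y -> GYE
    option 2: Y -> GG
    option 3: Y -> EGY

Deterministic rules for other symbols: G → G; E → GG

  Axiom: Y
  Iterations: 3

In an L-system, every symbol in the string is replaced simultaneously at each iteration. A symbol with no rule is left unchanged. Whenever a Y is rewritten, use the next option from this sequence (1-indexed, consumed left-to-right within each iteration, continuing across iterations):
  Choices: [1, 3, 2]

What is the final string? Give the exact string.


Answer: GGGGGGGG

Derivation:
Step 0: Y
Step 1: GYE  (used choices [1])
Step 2: GEGYGG  (used choices [3])
Step 3: GGGGGGGG  (used choices [2])


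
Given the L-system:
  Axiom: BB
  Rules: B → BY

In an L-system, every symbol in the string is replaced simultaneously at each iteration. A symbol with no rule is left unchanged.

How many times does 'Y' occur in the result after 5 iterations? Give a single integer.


Step 0: BB  (0 'Y')
Step 1: BYBY  (2 'Y')
Step 2: BYYBYY  (4 'Y')
Step 3: BYYYBYYY  (6 'Y')
Step 4: BYYYYBYYYY  (8 'Y')
Step 5: BYYYYYBYYYYY  (10 'Y')

Answer: 10


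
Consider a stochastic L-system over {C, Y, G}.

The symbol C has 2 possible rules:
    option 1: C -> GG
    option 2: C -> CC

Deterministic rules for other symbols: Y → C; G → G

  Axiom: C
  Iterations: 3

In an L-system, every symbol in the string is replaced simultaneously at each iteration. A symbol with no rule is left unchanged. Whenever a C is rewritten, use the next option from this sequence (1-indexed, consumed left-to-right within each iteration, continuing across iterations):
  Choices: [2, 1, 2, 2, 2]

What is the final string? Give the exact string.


Step 0: C
Step 1: CC  (used choices [2])
Step 2: GGCC  (used choices [1, 2])
Step 3: GGCCCC  (used choices [2, 2])

Answer: GGCCCC


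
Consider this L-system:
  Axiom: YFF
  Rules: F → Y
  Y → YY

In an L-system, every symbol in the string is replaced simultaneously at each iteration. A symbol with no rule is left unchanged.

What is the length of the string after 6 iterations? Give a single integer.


Answer: 128

Derivation:
Step 0: length = 3
Step 1: length = 4
Step 2: length = 8
Step 3: length = 16
Step 4: length = 32
Step 5: length = 64
Step 6: length = 128


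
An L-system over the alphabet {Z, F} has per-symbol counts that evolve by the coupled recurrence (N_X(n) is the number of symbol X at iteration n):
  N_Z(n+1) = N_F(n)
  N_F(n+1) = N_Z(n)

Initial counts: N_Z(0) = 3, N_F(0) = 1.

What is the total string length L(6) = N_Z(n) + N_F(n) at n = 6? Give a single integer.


Step 0: N_Z=3, N_F=1, L=4
Step 1: N_Z=1, N_F=3, L=4
Step 2: N_Z=3, N_F=1, L=4
Step 3: N_Z=1, N_F=3, L=4
Step 4: N_Z=3, N_F=1, L=4
Step 5: N_Z=1, N_F=3, L=4
Step 6: N_Z=3, N_F=1, L=4

Answer: 4


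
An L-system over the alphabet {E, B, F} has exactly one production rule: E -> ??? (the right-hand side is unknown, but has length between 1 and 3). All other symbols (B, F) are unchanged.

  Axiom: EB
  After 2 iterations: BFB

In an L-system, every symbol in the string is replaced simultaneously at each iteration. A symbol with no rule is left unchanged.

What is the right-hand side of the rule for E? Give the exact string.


Trying E -> BF:
  Step 0: EB
  Step 1: BFB
  Step 2: BFB
Matches the given result.

Answer: BF


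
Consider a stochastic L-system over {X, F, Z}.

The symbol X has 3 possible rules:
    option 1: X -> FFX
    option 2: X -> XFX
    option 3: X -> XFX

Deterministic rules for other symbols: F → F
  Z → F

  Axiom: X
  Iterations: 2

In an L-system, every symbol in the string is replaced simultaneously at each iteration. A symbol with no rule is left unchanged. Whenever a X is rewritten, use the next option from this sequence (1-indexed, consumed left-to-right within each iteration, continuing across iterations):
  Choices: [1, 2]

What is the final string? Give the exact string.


Step 0: X
Step 1: FFX  (used choices [1])
Step 2: FFXFX  (used choices [2])

Answer: FFXFX


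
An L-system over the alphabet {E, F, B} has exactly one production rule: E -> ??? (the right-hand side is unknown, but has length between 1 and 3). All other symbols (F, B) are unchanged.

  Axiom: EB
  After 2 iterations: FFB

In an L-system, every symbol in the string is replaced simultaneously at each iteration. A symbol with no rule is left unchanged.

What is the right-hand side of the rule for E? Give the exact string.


Trying E -> FF:
  Step 0: EB
  Step 1: FFB
  Step 2: FFB
Matches the given result.

Answer: FF


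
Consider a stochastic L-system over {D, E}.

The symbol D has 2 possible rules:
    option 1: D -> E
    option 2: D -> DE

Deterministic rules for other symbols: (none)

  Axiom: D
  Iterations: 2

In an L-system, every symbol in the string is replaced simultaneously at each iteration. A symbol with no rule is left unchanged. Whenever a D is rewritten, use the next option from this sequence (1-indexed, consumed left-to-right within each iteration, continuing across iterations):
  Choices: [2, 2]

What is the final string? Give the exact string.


Step 0: D
Step 1: DE  (used choices [2])
Step 2: DEE  (used choices [2])

Answer: DEE


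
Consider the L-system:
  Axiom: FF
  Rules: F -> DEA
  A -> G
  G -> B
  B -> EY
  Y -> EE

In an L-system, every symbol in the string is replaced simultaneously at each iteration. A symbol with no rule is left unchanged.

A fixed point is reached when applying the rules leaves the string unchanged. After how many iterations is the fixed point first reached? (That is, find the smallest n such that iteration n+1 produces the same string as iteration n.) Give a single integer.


Step 0: FF
Step 1: DEADEA
Step 2: DEGDEG
Step 3: DEBDEB
Step 4: DEEYDEEY
Step 5: DEEEEDEEEE
Step 6: DEEEEDEEEE  (unchanged — fixed point at step 5)

Answer: 5


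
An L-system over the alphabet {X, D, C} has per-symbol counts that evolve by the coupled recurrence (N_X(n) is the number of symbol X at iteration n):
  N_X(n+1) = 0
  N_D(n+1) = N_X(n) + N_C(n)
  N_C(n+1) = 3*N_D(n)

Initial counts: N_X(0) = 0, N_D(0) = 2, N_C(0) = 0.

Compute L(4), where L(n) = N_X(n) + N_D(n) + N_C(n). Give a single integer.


Step 0: N_X=0, N_D=2, N_C=0, L=2
Step 1: N_X=0, N_D=0, N_C=6, L=6
Step 2: N_X=0, N_D=6, N_C=0, L=6
Step 3: N_X=0, N_D=0, N_C=18, L=18
Step 4: N_X=0, N_D=18, N_C=0, L=18

Answer: 18


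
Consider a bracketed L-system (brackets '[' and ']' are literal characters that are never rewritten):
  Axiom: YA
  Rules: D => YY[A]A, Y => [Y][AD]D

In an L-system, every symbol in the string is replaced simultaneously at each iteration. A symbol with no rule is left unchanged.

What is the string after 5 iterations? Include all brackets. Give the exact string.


Answer: [[[[[Y][AD]D][AYY[A]A]YY[A]A][A[Y][AD]D[Y][AD]D[A]A][Y][AD]D[Y][AD]D[A]A][A[[Y][AD]D][AYY[A]A]YY[A]A[[Y][AD]D][AYY[A]A]YY[A]A[A]A][[Y][AD]D][AYY[A]A]YY[A]A[[Y][AD]D][AYY[A]A]YY[A]A[A]A][A[[[Y][AD]D][AYY[A]A]YY[A]A][A[Y][AD]D[Y][AD]D[A]A][Y][AD]D[Y][AD]D[A]A[[[Y][AD]D][AYY[A]A]YY[A]A][A[Y][AD]D[Y][AD]D[A]A][Y][AD]D[Y][AD]D[A]A[A]A][[[Y][AD]D][AYY[A]A]YY[A]A][A[Y][AD]D[Y][AD]D[A]A][Y][AD]D[Y][AD]D[A]A[[[Y][AD]D][AYY[A]A]YY[A]A][A[Y][AD]D[Y][AD]D[A]A][Y][AD]D[Y][AD]D[A]A[A]AA

Derivation:
Step 0: YA
Step 1: [Y][AD]DA
Step 2: [[Y][AD]D][AYY[A]A]YY[A]AA
Step 3: [[[Y][AD]D][AYY[A]A]YY[A]A][A[Y][AD]D[Y][AD]D[A]A][Y][AD]D[Y][AD]D[A]AA
Step 4: [[[[Y][AD]D][AYY[A]A]YY[A]A][A[Y][AD]D[Y][AD]D[A]A][Y][AD]D[Y][AD]D[A]A][A[[Y][AD]D][AYY[A]A]YY[A]A[[Y][AD]D][AYY[A]A]YY[A]A[A]A][[Y][AD]D][AYY[A]A]YY[A]A[[Y][AD]D][AYY[A]A]YY[A]A[A]AA
Step 5: [[[[[Y][AD]D][AYY[A]A]YY[A]A][A[Y][AD]D[Y][AD]D[A]A][Y][AD]D[Y][AD]D[A]A][A[[Y][AD]D][AYY[A]A]YY[A]A[[Y][AD]D][AYY[A]A]YY[A]A[A]A][[Y][AD]D][AYY[A]A]YY[A]A[[Y][AD]D][AYY[A]A]YY[A]A[A]A][A[[[Y][AD]D][AYY[A]A]YY[A]A][A[Y][AD]D[Y][AD]D[A]A][Y][AD]D[Y][AD]D[A]A[[[Y][AD]D][AYY[A]A]YY[A]A][A[Y][AD]D[Y][AD]D[A]A][Y][AD]D[Y][AD]D[A]A[A]A][[[Y][AD]D][AYY[A]A]YY[A]A][A[Y][AD]D[Y][AD]D[A]A][Y][AD]D[Y][AD]D[A]A[[[Y][AD]D][AYY[A]A]YY[A]A][A[Y][AD]D[Y][AD]D[A]A][Y][AD]D[Y][AD]D[A]A[A]AA


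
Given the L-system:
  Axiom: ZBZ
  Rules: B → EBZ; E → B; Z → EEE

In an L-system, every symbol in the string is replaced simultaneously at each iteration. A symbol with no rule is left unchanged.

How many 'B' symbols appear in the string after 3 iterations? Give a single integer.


Answer: 12

Derivation:
Step 0: ZBZ  (1 'B')
Step 1: EEEEBZEEE  (1 'B')
Step 2: BBBBEBZEEEBBB  (8 'B')
Step 3: EBZEBZEBZEBZBEBZEEEBBBEBZEBZEBZ  (12 'B')


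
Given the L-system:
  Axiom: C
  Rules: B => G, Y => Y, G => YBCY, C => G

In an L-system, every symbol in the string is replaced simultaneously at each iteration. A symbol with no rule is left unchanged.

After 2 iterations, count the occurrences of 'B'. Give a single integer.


Answer: 1

Derivation:
Step 0: C  (0 'B')
Step 1: G  (0 'B')
Step 2: YBCY  (1 'B')


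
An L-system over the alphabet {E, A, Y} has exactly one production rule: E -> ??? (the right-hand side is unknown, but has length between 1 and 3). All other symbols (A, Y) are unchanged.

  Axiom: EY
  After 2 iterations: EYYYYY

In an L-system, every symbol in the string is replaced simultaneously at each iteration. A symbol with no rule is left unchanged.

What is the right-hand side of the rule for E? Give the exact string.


Trying E -> EYY:
  Step 0: EY
  Step 1: EYYY
  Step 2: EYYYYY
Matches the given result.

Answer: EYY


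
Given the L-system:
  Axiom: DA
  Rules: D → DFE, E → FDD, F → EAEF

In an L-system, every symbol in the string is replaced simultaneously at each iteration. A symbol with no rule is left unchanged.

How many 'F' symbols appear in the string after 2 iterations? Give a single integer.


Answer: 3

Derivation:
Step 0: DA  (0 'F')
Step 1: DFEA  (1 'F')
Step 2: DFEEAEFFDDA  (3 'F')


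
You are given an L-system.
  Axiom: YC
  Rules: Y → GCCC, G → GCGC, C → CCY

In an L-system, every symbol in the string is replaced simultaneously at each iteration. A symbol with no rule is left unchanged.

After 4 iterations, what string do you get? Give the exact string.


Step 0: YC
Step 1: GCCCCCY
Step 2: GCGCCCYCCYCCYCCYCCYGCCC
Step 3: GCGCCCYGCGCCCYCCYCCYGCCCCCYCCYGCCCCCYCCYGCCCCCYCCYGCCCCCYCCYGCCCGCGCCCYCCYCCY
Step 4: GCGCCCYGCGCCCYCCYCCYGCCCGCGCCCYGCGCCCYCCYCCYGCCCCCYCCYGCCCCCYCCYGCCCGCGCCCYCCYCCYCCYCCYGCCCCCYCCYGCCCGCGCCCYCCYCCYCCYCCYGCCCCCYCCYGCCCGCGCCCYCCYCCYCCYCCYGCCCCCYCCYGCCCGCGCCCYCCYCCYCCYCCYGCCCCCYCCYGCCCGCGCCCYCCYCCYGCGCCCYGCGCCCYCCYCCYGCCCCCYCCYGCCCCCYCCYGCCC

Answer: GCGCCCYGCGCCCYCCYCCYGCCCGCGCCCYGCGCCCYCCYCCYGCCCCCYCCYGCCCCCYCCYGCCCGCGCCCYCCYCCYCCYCCYGCCCCCYCCYGCCCGCGCCCYCCYCCYCCYCCYGCCCCCYCCYGCCCGCGCCCYCCYCCYCCYCCYGCCCCCYCCYGCCCGCGCCCYCCYCCYCCYCCYGCCCCCYCCYGCCCGCGCCCYCCYCCYGCGCCCYGCGCCCYCCYCCYGCCCCCYCCYGCCCCCYCCYGCCC


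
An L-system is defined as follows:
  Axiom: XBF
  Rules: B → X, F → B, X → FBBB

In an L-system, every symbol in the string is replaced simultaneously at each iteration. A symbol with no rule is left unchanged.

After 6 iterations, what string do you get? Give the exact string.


Step 0: XBF
Step 1: FBBBXB
Step 2: BXXXFBBBX
Step 3: XFBBBFBBBFBBBBXXXFBBB
Step 4: FBBBBXXXBXXXBXXXXFBBBFBBBFBBBBXXX
Step 5: BXXXXFBBBFBBBFBBBXFBBBFBBBFBBBXFBBBFBBBFBBBFBBBBXXXBXXXBXXXXFBBBFBBBFBBB
Step 6: XFBBBFBBBFBBBFBBBBXXXBXXXBXXXFBBBBXXXBXXXBXXXFBBBBXXXBXXXBXXXBXXXXFBBBFBBBFBBBXFBBBFBBBFBBBXFBBBFBBBFBBBFBBBBXXXBXXXBXXX

Answer: XFBBBFBBBFBBBFBBBBXXXBXXXBXXXFBBBBXXXBXXXBXXXFBBBBXXXBXXXBXXXBXXXXFBBBFBBBFBBBXFBBBFBBBFBBBXFBBBFBBBFBBBFBBBBXXXBXXXBXXX


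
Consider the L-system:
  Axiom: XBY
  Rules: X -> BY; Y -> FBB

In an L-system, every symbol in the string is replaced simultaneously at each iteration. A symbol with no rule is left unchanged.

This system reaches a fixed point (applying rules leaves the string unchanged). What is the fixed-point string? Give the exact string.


Step 0: XBY
Step 1: BYBFBB
Step 2: BFBBBFBB
Step 3: BFBBBFBB  (unchanged — fixed point at step 2)

Answer: BFBBBFBB


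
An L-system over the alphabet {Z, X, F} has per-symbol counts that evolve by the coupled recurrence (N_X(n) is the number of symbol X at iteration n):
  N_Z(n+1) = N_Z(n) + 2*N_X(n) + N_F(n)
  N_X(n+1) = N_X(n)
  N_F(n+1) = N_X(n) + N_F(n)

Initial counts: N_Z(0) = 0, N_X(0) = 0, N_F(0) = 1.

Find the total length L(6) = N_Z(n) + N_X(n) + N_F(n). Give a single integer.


Answer: 7

Derivation:
Step 0: N_Z=0, N_X=0, N_F=1, L=1
Step 1: N_Z=1, N_X=0, N_F=1, L=2
Step 2: N_Z=2, N_X=0, N_F=1, L=3
Step 3: N_Z=3, N_X=0, N_F=1, L=4
Step 4: N_Z=4, N_X=0, N_F=1, L=5
Step 5: N_Z=5, N_X=0, N_F=1, L=6
Step 6: N_Z=6, N_X=0, N_F=1, L=7


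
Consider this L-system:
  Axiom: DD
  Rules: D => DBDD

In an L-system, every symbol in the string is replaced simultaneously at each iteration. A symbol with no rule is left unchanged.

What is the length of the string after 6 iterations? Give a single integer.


Step 0: length = 2
Step 1: length = 8
Step 2: length = 26
Step 3: length = 80
Step 4: length = 242
Step 5: length = 728
Step 6: length = 2186

Answer: 2186


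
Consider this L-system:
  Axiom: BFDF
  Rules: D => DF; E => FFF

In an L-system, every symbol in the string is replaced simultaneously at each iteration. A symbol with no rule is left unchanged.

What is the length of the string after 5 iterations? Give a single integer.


Step 0: length = 4
Step 1: length = 5
Step 2: length = 6
Step 3: length = 7
Step 4: length = 8
Step 5: length = 9

Answer: 9


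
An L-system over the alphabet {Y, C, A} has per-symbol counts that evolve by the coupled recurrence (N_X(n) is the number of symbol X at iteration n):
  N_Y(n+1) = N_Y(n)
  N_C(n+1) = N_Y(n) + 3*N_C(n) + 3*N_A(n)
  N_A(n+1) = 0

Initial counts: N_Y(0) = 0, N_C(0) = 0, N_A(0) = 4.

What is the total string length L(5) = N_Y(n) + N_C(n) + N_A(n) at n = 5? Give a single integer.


Answer: 972

Derivation:
Step 0: N_Y=0, N_C=0, N_A=4, L=4
Step 1: N_Y=0, N_C=12, N_A=0, L=12
Step 2: N_Y=0, N_C=36, N_A=0, L=36
Step 3: N_Y=0, N_C=108, N_A=0, L=108
Step 4: N_Y=0, N_C=324, N_A=0, L=324
Step 5: N_Y=0, N_C=972, N_A=0, L=972


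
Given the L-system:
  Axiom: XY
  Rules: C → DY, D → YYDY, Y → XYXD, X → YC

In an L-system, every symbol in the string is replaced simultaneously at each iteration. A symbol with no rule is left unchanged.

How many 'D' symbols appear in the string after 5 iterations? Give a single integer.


Step 0: XY  (0 'D')
Step 1: YCXYXD  (1 'D')
Step 2: XYXDDYYCXYXDYCYYDY  (4 'D')
Step 3: YCXYXDYCYYDYYYDYXYXDXYXDDYYCXYXDYCYYDYXYXDDYXYXDXYXDYYDYXYXD  (14 'D')
Step 4: XYXDDYYCXYXDYCYYDYXYXDDYXYXDXYXDYYDYXYXDXYXDXYXDYYDYXYXDYCXYXDYCYYDYYCXYXDYCYYDYYYDYXYXDXYXDDYYCXYXDYCYYDYXYXDDYXYXDXYXDYYDYXYXDYCXYXDYCYYDYYYDYXYXDYCXYXDYCYYDYYCXYXDYCYYDYXYXDXYXDYYDYXYXDYCXYXDYCYYDY  (44 'D')
Step 5: YCXYXDYCYYDYYYDYXYXDXYXDDYYCXYXDYCYYDYXYXDDYXYXDXYXDYYDYXYXDYCXYXDYCYYDYYYDYXYXDYCXYXDYCYYDYYCXYXDYCYYDYXYXDXYXDYYDYXYXDYCXYXDYCYYDYYCXYXDYCYYDYYCXYXDYCYYDYXYXDXYXDYYDYXYXDYCXYXDYCYYDYXYXDDYYCXYXDYCYYDYXYXDDYXYXDXYXDYYDYXYXDXYXDDYYCXYXDYCYYDYXYXDDYXYXDXYXDYYDYXYXDXYXDXYXDYYDYXYXDYCXYXDYCYYDYYCXYXDYCYYDYYYDYXYXDXYXDDYYCXYXDYCYYDYXYXDDYXYXDXYXDYYDYXYXDYCXYXDYCYYDYYYDYXYXDYCXYXDYCYYDYYCXYXDYCYYDYXYXDXYXDYYDYXYXDYCXYXDYCYYDYXYXDDYYCXYXDYCYYDYXYXDDYXYXDXYXDYYDYXYXDXYXDXYXDYYDYXYXDYCXYXDYCYYDYXYXDDYYCXYXDYCYYDYXYXDDYXYXDXYXDYYDYXYXDXYXDDYYCXYXDYCYYDYXYXDDYXYXDXYXDYYDYXYXDYCXYXDYCYYDYYCXYXDYCYYDYXYXDXYXDYYDYXYXDYCXYXDYCYYDYXYXDDYYCXYXDYCYYDYXYXDDYXYXDXYXDYYDYXYXD  (148 'D')

Answer: 148


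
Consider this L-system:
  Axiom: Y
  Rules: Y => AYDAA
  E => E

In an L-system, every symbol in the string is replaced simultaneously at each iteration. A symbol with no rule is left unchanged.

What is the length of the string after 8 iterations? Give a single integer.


Step 0: length = 1
Step 1: length = 5
Step 2: length = 9
Step 3: length = 13
Step 4: length = 17
Step 5: length = 21
Step 6: length = 25
Step 7: length = 29
Step 8: length = 33

Answer: 33


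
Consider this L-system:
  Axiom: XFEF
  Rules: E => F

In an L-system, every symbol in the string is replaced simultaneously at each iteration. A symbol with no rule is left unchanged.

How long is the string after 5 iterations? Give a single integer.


Step 0: length = 4
Step 1: length = 4
Step 2: length = 4
Step 3: length = 4
Step 4: length = 4
Step 5: length = 4

Answer: 4


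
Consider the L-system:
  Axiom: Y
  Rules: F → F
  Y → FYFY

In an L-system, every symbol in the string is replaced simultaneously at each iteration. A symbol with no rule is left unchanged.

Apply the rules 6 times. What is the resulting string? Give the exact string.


Step 0: Y
Step 1: FYFY
Step 2: FFYFYFFYFY
Step 3: FFFYFYFFYFYFFFYFYFFYFY
Step 4: FFFFYFYFFYFYFFFYFYFFYFYFFFFYFYFFYFYFFFYFYFFYFY
Step 5: FFFFFYFYFFYFYFFFYFYFFYFYFFFFYFYFFYFYFFFYFYFFYFYFFFFFYFYFFYFYFFFYFYFFYFYFFFFYFYFFYFYFFFYFYFFYFY
Step 6: FFFFFFYFYFFYFYFFFYFYFFYFYFFFFYFYFFYFYFFFYFYFFYFYFFFFFYFYFFYFYFFFYFYFFYFYFFFFYFYFFYFYFFFYFYFFYFYFFFFFFYFYFFYFYFFFYFYFFYFYFFFFYFYFFYFYFFFYFYFFYFYFFFFFYFYFFYFYFFFYFYFFYFYFFFFYFYFFYFYFFFYFYFFYFY

Answer: FFFFFFYFYFFYFYFFFYFYFFYFYFFFFYFYFFYFYFFFYFYFFYFYFFFFFYFYFFYFYFFFYFYFFYFYFFFFYFYFFYFYFFFYFYFFYFYFFFFFFYFYFFYFYFFFYFYFFYFYFFFFYFYFFYFYFFFYFYFFYFYFFFFFYFYFFYFYFFFYFYFFYFYFFFFYFYFFYFYFFFYFYFFYFY


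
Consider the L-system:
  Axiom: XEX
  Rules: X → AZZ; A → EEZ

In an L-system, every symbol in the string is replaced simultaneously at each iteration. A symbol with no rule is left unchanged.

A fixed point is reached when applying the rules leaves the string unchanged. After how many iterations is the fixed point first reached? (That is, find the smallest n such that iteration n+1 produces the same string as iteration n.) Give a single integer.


Answer: 2

Derivation:
Step 0: XEX
Step 1: AZZEAZZ
Step 2: EEZZZEEEZZZ
Step 3: EEZZZEEEZZZ  (unchanged — fixed point at step 2)


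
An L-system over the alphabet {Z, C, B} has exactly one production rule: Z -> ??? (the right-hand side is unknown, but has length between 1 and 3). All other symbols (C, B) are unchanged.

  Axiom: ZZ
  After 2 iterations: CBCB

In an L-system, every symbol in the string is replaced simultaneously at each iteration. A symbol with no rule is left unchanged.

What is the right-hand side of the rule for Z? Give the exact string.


Answer: CB

Derivation:
Trying Z -> CB:
  Step 0: ZZ
  Step 1: CBCB
  Step 2: CBCB
Matches the given result.
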